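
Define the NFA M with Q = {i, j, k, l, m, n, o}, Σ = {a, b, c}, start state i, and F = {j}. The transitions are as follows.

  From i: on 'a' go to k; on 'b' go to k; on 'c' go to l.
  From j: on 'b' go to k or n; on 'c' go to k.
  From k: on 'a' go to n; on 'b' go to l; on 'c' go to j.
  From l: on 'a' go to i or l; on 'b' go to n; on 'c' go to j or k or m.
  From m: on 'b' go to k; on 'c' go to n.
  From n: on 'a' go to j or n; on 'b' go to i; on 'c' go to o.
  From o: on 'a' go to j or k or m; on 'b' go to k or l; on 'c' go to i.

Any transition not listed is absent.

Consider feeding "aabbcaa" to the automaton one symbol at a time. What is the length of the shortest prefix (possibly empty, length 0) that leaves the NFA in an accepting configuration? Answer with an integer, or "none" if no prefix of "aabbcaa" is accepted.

Start in {i}.
Read 'a': {i} → {k}.
Read 'a': {k} → {n}.
Read 'b': {n} → {i}.
Read 'b': {i} → {k}.
Read 'c': {k} → {j}.
None of the earlier sets intersect F, but {j} does.

5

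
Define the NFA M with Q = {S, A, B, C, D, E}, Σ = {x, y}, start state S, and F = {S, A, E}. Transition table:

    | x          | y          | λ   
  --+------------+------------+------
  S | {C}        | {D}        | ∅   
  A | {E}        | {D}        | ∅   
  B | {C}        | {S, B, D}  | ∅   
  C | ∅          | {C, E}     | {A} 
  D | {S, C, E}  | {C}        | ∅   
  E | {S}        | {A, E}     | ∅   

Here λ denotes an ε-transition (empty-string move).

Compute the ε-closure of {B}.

{B}

Begin with {B}.
No ε-moves leave this set, so the closure equals the set itself.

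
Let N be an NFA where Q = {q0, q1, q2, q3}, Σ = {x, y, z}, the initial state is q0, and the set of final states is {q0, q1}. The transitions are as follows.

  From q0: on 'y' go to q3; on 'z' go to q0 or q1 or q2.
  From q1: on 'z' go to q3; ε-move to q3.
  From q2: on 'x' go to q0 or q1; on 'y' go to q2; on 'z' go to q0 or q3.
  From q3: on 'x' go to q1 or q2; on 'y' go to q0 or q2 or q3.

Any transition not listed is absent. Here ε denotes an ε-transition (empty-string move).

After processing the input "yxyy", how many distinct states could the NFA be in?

Start in {q0}.
Read 'y': {q0} → {q3}.
Read 'x': {q3} → {q1, q2, q3}.
Read 'y': {q1, q2, q3} → {q0, q2, q3}.
Read 'y': {q0, q2, q3} → {q0, q2, q3}.
That set has 3 states.

3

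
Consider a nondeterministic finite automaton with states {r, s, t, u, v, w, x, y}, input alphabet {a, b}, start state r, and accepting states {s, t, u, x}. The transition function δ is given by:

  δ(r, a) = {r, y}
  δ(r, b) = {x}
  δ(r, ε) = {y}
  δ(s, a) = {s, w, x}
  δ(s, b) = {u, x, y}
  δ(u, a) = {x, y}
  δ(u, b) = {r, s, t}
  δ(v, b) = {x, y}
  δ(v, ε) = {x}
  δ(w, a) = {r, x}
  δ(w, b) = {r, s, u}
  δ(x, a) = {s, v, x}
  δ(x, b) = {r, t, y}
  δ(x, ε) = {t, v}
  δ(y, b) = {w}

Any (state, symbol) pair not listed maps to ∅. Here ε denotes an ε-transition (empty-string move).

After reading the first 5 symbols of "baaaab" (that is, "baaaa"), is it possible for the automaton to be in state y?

Start: ε-closure({r}) = {r, y}.
Read 'b': {r, y} → {t, v, w, x}.
Read 'a': {t, v, w, x} → {r, s, t, v, x, y}.
Read 'a': {r, s, t, v, x, y} → {r, s, t, v, w, x, y}.
Read 'a': {r, s, t, v, w, x, y} → {r, s, t, v, w, x, y}.
Read 'a': {r, s, t, v, w, x, y} → {r, s, t, v, w, x, y}.
State y is in {r, s, t, v, w, x, y}.

Yes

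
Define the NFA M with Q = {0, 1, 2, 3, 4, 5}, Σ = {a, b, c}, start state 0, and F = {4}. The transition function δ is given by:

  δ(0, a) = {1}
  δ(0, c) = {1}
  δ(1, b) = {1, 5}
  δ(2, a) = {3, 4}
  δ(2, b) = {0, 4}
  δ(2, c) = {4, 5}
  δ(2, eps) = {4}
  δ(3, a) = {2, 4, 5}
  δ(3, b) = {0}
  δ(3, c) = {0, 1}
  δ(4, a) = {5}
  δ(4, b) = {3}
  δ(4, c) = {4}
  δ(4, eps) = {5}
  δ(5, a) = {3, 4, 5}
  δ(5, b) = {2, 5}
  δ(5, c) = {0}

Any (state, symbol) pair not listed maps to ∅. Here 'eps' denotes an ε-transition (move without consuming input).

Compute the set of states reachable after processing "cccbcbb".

∅

Start in {0}.
Read 'c': {0} → {1}.
Read 'c': {1} → ∅.
The set is empty and remains empty for the remaining 5 symbols.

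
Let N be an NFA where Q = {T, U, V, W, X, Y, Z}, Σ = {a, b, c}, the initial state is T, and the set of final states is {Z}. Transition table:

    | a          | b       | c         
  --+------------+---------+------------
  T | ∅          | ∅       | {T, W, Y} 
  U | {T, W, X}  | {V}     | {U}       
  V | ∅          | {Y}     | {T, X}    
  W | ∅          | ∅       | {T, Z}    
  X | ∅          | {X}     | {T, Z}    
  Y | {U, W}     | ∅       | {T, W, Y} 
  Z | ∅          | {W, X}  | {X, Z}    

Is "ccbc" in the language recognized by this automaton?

Start in {T}.
Read 'c': T→{T, W, Y}; now {T, W, Y}.
Read 'c': T→{T, W, Y}, W→{T, Z}, Y→{T, W, Y}; now {T, W, Y, Z}.
Read 'b': T→∅, W→∅, Y→∅, Z→{W, X}; now {W, X}.
Read 'c': W→{T, Z}, X→{T, Z}; now {T, Z}.
The final set {T, Z} contains the accepting state Z.

Yes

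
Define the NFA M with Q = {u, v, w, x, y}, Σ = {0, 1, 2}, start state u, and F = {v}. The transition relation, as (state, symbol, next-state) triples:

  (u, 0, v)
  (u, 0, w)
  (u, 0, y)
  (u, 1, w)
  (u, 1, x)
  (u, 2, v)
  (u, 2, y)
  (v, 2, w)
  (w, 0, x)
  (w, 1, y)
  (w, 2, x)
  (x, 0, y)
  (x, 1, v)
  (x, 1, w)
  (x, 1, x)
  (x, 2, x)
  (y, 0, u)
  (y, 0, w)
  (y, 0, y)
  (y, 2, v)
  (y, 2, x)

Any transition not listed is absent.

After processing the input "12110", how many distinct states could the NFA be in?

4

Start in {u}.
Read '1': {u} → {w, x}.
Read '2': {w, x} → {x}.
Read '1': {x} → {v, w, x}.
Read '1': {v, w, x} → {v, w, x, y}.
Read '0': {v, w, x, y} → {u, w, x, y}.
That set has 4 states.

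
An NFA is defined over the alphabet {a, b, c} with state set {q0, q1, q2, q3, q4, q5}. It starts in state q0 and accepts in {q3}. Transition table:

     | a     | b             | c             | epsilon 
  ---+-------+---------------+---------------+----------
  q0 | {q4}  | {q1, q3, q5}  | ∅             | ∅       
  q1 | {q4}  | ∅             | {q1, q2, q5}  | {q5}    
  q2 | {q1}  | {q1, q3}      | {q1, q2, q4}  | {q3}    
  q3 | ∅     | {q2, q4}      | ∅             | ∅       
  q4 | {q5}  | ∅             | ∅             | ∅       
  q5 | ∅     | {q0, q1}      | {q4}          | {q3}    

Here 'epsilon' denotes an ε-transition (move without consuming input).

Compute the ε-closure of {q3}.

{q3}

Begin with {q3}.
No ε-moves leave this set, so the closure equals the set itself.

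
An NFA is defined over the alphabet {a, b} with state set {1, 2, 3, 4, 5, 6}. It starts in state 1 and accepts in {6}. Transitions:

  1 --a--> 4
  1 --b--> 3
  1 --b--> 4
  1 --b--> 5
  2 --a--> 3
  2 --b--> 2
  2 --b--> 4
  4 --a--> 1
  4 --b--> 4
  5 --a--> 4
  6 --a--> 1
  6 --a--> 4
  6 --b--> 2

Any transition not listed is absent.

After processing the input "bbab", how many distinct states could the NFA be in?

3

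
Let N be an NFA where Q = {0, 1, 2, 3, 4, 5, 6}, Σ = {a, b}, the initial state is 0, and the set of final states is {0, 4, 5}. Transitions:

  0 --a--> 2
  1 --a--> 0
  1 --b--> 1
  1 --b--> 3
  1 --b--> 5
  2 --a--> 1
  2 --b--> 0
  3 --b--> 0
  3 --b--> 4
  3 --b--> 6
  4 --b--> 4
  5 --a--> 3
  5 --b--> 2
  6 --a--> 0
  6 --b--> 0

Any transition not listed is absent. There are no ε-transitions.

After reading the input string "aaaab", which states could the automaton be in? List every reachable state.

{0}

Start in {0}.
Read 'a': 0→{2}; now {2}.
Read 'a': 2→{1}; now {1}.
Read 'a': 1→{0}; now {0}.
Read 'a': 0→{2}; now {2}.
Read 'b': 2→{0}; now {0}.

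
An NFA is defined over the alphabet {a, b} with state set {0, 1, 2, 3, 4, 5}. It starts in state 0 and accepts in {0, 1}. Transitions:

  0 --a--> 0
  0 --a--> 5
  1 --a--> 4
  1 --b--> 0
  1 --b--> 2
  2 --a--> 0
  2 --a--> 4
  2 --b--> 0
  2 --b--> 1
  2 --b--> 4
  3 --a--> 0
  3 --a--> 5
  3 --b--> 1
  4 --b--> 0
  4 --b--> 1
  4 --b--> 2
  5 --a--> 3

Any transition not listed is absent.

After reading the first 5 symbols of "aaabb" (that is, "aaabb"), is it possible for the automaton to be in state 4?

No

Start in {0}.
Read 'a': 0→{0, 5}; now {0, 5}.
Read 'a': 0→{0, 5}, 5→{3}; now {0, 3, 5}.
Read 'a': 0→{0, 5}, 3→{0, 5}, 5→{3}; now {0, 3, 5}.
Read 'b': 0→∅, 3→{1}, 5→∅; now {1}.
Read 'b': 1→{0, 2}; now {0, 2}.
State 4 is not in {0, 2}.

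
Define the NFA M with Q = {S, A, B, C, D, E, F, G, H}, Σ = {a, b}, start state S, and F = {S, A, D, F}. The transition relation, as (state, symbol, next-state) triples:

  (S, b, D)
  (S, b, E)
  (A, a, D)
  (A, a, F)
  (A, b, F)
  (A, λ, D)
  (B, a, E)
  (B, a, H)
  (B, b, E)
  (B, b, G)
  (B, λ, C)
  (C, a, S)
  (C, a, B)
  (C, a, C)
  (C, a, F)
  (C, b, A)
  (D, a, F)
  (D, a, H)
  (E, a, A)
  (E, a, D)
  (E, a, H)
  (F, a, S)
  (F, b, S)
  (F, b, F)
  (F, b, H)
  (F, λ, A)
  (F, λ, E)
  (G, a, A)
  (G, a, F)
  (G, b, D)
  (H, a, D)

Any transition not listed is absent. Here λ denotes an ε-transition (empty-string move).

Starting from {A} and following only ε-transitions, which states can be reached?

{A, D}

Begin with {A}.
ε-move A → D; add D.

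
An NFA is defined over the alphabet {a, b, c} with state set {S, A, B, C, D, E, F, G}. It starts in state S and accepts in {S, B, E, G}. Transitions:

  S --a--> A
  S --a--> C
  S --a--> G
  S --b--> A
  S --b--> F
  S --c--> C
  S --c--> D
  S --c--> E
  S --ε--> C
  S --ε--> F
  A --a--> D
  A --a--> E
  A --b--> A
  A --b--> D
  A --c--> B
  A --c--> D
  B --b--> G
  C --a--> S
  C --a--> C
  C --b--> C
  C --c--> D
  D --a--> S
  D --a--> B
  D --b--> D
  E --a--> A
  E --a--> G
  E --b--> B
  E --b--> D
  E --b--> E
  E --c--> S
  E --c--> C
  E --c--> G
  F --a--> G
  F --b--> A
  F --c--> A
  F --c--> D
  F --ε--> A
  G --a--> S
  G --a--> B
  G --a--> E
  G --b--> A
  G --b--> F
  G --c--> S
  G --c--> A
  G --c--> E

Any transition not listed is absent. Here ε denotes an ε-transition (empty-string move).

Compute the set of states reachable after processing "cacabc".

{S, A, B, C, D, E, F, G}

Start: ε-closure({S}) = {S, A, C, F}.
Read 'c': {S, A, C, F} → {A, B, C, D, E}.
Read 'a': {A, B, C, D, E} → {S, A, B, C, D, E, F, G}.
Read 'c': {S, A, B, C, D, E, F, G} → {S, A, B, C, D, E, F, G}.
Read 'a': {S, A, B, C, D, E, F, G} → {S, A, B, C, D, E, F, G}.
Read 'b': {S, A, B, C, D, E, F, G} → {A, B, C, D, E, F, G}.
Read 'c': {A, B, C, D, E, F, G} → {S, A, B, C, D, E, F, G}.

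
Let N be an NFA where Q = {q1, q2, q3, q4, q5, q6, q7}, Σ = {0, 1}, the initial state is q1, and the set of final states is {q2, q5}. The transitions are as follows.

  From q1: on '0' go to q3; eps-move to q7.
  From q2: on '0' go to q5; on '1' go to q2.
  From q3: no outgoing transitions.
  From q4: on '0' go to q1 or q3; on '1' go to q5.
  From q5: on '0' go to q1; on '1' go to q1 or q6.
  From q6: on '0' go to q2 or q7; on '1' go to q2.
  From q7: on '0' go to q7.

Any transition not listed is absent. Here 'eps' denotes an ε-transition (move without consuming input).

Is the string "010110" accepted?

No

Start: ε-closure({q1}) = {q1, q7}.
Read '0': {q1, q7} → {q3, q7}.
Read '1': {q3, q7} → ∅.
The set is empty and remains empty for the remaining 4 symbols.
The final set ∅ contains no accepting state.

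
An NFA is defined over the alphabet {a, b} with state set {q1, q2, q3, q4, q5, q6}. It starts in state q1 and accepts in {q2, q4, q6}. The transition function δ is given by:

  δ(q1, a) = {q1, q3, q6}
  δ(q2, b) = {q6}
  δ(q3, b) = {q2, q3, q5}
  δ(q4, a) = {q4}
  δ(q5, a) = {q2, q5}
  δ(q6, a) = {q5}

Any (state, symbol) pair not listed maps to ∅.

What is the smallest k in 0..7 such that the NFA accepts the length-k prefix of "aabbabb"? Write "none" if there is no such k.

Start in {q1}.
Read 'a': {q1} → {q1, q3, q6}.
None of the earlier sets intersect F, but {q1, q3, q6} does.

1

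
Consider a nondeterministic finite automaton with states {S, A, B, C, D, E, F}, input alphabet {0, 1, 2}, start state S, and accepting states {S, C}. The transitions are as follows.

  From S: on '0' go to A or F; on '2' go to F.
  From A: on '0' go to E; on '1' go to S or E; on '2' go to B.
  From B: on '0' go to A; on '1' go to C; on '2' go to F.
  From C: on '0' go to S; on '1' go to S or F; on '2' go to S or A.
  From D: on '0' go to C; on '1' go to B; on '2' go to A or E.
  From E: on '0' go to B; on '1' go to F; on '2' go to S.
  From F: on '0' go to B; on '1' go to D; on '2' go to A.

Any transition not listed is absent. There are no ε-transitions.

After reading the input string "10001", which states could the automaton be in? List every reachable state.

∅

Start in {S}.
Read '1': S→∅; now ∅.
The set is empty and remains empty for the remaining 4 symbols.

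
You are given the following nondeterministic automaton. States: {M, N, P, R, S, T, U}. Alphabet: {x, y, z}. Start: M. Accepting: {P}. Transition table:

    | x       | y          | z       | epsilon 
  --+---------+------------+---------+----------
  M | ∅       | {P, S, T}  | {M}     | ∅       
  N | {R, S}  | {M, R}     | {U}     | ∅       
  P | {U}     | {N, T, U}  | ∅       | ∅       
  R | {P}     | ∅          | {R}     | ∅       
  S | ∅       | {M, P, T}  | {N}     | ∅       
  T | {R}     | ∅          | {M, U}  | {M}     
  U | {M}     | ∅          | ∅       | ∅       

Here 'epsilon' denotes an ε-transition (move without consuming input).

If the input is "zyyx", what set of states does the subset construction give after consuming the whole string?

Start in {M}.
Read 'z': {M} → {M}.
Read 'y': {M} → {M, P, S, T}.
Read 'y': {M, P, S, T} → {M, N, P, S, T, U}.
Read 'x': {M, N, P, S, T, U} → {M, R, S, U}.

{M, R, S, U}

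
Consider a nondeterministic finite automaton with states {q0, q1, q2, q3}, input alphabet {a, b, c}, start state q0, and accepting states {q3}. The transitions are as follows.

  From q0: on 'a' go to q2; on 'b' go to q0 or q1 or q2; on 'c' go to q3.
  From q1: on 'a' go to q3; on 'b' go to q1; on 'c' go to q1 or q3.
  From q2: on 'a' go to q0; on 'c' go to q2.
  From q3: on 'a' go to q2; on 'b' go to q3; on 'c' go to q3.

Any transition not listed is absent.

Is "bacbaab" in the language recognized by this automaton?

Start in {q0}.
Read 'b': {q0} → {q0, q1, q2}.
Read 'a': {q0, q1, q2} → {q0, q2, q3}.
Read 'c': {q0, q2, q3} → {q2, q3}.
Read 'b': {q2, q3} → {q3}.
Read 'a': {q3} → {q2}.
Read 'a': {q2} → {q0}.
Read 'b': {q0} → {q0, q1, q2}.
The final set {q0, q1, q2} contains no accepting state.

No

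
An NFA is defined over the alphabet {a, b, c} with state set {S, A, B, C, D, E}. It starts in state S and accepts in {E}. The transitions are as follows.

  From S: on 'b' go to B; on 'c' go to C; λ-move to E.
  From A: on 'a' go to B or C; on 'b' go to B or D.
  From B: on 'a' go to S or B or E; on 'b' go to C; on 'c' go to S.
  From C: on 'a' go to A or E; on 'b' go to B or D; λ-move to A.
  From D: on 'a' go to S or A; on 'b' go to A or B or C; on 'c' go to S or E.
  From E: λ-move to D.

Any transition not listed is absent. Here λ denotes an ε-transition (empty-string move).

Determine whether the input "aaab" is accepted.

No

Start: ε-closure({S}) = {S, D, E}.
Read 'a': {S, D, E} → {S, A, D, E}.
Read 'a': {S, A, D, E} → {S, A, B, C, D, E}.
Read 'a': {S, A, B, C, D, E} → {S, A, B, C, D, E}.
Read 'b': {S, A, B, C, D, E} → {A, B, C, D}.
The final set {A, B, C, D} contains no accepting state.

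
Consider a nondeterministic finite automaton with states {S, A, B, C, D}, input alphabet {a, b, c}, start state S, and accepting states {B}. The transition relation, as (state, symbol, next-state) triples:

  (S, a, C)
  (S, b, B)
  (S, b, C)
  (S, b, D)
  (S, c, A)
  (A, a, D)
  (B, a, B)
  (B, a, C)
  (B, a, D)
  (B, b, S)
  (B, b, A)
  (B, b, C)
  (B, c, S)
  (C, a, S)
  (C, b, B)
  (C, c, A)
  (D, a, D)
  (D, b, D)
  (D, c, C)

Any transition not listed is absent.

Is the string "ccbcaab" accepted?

Start in {S}.
Read 'c': S→{A}; now {A}.
Read 'c': A→∅; now ∅.
The set is empty and remains empty for the remaining 5 symbols.
The final set ∅ contains no accepting state.

No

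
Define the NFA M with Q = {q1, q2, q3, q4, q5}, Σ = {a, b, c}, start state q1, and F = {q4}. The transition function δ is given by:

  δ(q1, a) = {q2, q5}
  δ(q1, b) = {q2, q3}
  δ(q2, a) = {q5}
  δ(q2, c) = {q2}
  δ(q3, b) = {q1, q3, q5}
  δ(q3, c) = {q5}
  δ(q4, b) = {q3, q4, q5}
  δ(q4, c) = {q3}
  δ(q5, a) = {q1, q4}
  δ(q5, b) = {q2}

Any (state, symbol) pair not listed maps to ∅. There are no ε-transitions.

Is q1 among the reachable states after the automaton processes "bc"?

No

Start in {q1}.
Read 'b': q1→{q2, q3}; now {q2, q3}.
Read 'c': q2→{q2}, q3→{q5}; now {q2, q5}.
State q1 is not in {q2, q5}.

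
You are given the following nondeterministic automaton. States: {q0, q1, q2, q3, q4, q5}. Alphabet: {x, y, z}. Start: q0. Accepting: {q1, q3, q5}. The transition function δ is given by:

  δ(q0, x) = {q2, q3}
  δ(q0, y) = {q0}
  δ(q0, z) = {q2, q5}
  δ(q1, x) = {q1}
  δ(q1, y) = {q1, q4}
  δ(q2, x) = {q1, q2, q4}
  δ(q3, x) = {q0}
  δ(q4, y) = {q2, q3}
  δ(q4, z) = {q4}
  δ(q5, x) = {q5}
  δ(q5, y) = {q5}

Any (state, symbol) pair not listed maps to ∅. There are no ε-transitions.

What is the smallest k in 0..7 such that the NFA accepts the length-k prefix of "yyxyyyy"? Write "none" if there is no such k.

Start in {q0}.
Read 'y': q0→{q0}; now {q0}.
Read 'y': q0→{q0}; now {q0}.
Read 'x': q0→{q2, q3}; now {q2, q3}.
None of the earlier sets intersect F, but {q2, q3} does.

3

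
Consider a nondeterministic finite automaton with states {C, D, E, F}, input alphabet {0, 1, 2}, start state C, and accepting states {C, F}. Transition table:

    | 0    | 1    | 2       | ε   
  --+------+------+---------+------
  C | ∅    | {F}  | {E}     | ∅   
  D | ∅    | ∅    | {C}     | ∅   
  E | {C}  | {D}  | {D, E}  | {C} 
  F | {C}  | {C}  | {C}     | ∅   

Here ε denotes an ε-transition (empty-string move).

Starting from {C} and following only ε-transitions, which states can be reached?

{C}

Begin with {C}.
No ε-moves leave this set, so the closure equals the set itself.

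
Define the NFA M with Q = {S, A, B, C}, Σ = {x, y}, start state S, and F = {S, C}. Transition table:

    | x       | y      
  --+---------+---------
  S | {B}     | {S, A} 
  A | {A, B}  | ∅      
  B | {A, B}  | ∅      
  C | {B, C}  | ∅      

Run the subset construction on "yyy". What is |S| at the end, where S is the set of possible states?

2

Start in {S}.
Read 'y': S→{S, A}; now {S, A}.
Read 'y': S→{S, A}, A→∅; now {S, A}.
Read 'y': S→{S, A}, A→∅; now {S, A}.
That set has 2 states.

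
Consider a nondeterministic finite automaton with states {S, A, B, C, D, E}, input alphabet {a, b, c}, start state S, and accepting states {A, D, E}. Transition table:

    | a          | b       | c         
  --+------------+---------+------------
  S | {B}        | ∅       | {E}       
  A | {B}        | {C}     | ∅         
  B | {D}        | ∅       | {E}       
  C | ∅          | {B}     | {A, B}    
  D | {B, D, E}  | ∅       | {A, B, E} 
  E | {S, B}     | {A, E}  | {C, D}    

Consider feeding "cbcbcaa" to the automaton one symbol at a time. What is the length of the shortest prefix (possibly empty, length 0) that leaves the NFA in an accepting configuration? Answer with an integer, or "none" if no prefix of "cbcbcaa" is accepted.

Start in {S}.
Read 'c': {S} → {E}.
None of the earlier sets intersect F, but {E} does.

1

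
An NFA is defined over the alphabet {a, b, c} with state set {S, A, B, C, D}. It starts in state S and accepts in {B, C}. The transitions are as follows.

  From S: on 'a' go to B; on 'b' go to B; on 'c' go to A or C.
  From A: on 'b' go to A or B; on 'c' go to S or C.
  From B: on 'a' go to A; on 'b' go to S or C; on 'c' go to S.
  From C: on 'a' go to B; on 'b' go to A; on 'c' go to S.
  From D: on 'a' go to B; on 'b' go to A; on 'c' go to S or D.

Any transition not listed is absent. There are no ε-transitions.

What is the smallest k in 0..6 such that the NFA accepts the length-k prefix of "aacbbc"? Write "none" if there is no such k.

Start in {S}.
Read 'a': {S} → {B}.
None of the earlier sets intersect F, but {B} does.

1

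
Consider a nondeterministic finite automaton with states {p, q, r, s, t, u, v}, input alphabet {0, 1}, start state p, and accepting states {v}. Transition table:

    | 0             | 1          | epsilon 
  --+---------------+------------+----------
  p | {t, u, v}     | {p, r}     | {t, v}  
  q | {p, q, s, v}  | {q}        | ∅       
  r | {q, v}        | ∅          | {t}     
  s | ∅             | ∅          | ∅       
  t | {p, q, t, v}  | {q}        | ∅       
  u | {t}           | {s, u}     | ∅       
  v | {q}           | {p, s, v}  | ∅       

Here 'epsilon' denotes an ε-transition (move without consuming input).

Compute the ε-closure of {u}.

{u}

Begin with {u}.
No ε-moves leave this set, so the closure equals the set itself.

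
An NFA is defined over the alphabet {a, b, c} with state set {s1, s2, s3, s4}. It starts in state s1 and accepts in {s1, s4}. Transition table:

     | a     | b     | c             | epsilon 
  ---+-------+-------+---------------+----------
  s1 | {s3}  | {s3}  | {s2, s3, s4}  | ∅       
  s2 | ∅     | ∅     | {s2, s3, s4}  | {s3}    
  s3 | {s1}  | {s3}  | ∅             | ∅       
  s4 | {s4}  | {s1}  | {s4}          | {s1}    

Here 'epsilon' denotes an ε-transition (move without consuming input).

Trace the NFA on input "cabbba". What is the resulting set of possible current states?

Start in {s1}.
Read 'c': {s1} → {s1, s2, s3, s4}.
Read 'a': {s1, s2, s3, s4} → {s1, s3, s4}.
Read 'b': {s1, s3, s4} → {s1, s3}.
Read 'b': {s1, s3} → {s3}.
Read 'b': {s3} → {s3}.
Read 'a': {s3} → {s1}.

{s1}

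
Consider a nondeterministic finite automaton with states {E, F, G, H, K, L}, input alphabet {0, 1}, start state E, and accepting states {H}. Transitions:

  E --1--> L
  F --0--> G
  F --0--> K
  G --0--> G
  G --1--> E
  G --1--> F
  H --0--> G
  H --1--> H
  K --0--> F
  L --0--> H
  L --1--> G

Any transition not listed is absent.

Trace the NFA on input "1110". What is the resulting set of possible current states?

{G, K}

Start in {E}.
Read '1': {E} → {L}.
Read '1': {L} → {G}.
Read '1': {G} → {E, F}.
Read '0': {E, F} → {G, K}.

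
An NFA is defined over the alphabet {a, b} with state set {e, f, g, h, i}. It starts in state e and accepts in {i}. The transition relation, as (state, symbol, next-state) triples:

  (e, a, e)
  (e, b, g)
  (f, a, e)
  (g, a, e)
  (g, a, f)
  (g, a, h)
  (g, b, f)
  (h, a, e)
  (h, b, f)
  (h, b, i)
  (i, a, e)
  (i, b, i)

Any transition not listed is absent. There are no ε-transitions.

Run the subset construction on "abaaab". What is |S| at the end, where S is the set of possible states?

1

Start in {e}.
Read 'a': {e} → {e}.
Read 'b': {e} → {g}.
Read 'a': {g} → {e, f, h}.
Read 'a': {e, f, h} → {e}.
Read 'a': {e} → {e}.
Read 'b': {e} → {g}.
That set has 1 state.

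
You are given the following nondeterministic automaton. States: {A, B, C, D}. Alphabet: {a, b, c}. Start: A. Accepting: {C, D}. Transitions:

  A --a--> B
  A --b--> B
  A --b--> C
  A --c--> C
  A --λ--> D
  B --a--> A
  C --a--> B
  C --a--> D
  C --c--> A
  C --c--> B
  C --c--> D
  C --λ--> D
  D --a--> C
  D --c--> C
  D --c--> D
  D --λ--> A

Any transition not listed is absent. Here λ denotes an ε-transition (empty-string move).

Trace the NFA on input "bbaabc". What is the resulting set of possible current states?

Start: ε-closure({A}) = {A, D}.
Read 'b': {A, D} → {A, B, C, D}.
Read 'b': {A, B, C, D} → {A, B, C, D}.
Read 'a': {A, B, C, D} → {A, B, C, D}.
Read 'a': {A, B, C, D} → {A, B, C, D}.
Read 'b': {A, B, C, D} → {A, B, C, D}.
Read 'c': {A, B, C, D} → {A, B, C, D}.

{A, B, C, D}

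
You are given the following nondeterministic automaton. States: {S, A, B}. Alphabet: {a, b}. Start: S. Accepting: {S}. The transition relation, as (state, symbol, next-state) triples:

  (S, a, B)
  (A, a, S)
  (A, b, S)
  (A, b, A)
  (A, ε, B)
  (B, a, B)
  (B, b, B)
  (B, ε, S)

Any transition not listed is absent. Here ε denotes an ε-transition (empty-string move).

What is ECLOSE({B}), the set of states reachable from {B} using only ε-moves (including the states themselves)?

Begin with {B}.
ε-move B → S; add S.

{S, B}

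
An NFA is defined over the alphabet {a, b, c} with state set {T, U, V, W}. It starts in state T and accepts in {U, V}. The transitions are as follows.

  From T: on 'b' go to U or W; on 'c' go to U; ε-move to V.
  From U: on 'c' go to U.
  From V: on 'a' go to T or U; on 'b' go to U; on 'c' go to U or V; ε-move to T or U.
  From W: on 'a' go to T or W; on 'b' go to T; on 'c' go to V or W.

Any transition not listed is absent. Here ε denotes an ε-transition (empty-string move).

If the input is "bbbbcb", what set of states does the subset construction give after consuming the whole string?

Start: ε-closure({T}) = {T, U, V}.
Read 'b': {T, U, V} → {U, W}.
Read 'b': {U, W} → {T, U, V}.
Read 'b': {T, U, V} → {U, W}.
Read 'b': {U, W} → {T, U, V}.
Read 'c': {T, U, V} → {T, U, V}.
Read 'b': {T, U, V} → {U, W}.

{U, W}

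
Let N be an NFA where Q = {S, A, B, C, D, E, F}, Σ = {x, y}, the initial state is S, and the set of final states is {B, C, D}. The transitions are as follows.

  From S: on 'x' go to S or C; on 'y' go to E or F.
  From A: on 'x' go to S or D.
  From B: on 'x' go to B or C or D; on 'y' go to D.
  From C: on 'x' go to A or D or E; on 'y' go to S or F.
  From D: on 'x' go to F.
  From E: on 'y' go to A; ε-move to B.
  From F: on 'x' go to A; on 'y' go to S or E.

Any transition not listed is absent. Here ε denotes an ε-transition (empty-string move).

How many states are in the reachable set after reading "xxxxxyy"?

6

Start in {S}.
Read 'x': S→{S, C}; now {S, C}.
Read 'x': S→{S, C}, C→{A, D, E}; union {S, A, C, D, E}; ε-closure = {S, A, B, C, D, E}.
Read 'x': S→{S, C}, A→{S, D}, B→{B, C, D}, C→{A, D, E}, D→{F}, E→∅; now {S, A, B, C, D, E, F}.
Read 'x': S→{S, C}, A→{S, D}, B→{B, C, D}, C→{A, D, E}, D→{F}, E→∅, F→{A}; now {S, A, B, C, D, E, F}.
Read 'x': S→{S, C}, A→{S, D}, B→{B, C, D}, C→{A, D, E}, D→{F}, E→∅, F→{A}; now {S, A, B, C, D, E, F}.
Read 'y': S→{E, F}, A→∅, B→{D}, C→{S, F}, D→∅, E→{A}, F→{S, E}; union {S, A, D, E, F}; ε-closure = {S, A, B, D, E, F}.
Read 'y': S→{E, F}, A→∅, B→{D}, D→∅, E→{A}, F→{S, E}; union {S, A, D, E, F}; ε-closure = {S, A, B, D, E, F}.
That set has 6 states.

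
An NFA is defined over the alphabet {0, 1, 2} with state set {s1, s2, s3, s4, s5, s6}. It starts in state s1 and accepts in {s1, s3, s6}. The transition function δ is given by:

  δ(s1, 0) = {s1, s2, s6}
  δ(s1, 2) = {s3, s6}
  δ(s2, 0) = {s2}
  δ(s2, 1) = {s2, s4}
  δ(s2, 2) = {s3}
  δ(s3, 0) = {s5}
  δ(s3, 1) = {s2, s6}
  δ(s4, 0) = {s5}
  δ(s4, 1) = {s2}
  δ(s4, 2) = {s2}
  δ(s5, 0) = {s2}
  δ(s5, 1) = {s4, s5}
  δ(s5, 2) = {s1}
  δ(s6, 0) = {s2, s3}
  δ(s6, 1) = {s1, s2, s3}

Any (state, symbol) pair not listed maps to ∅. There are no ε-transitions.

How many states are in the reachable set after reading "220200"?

0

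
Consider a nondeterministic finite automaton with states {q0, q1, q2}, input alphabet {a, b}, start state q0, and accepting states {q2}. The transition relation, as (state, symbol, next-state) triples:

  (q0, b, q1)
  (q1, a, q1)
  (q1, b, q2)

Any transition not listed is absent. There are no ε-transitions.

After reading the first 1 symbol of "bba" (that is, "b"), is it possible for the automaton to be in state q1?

Yes

Start in {q0}.
Read 'b': q0→{q1}; now {q1}.
State q1 is in {q1}.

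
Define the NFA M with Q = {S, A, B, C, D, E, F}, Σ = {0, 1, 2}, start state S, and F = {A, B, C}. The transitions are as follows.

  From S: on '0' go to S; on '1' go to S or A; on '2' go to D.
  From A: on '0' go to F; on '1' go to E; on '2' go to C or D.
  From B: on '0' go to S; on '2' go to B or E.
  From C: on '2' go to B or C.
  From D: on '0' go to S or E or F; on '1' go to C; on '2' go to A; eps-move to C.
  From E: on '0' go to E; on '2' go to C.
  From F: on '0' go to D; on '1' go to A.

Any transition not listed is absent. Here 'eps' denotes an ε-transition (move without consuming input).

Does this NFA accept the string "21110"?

No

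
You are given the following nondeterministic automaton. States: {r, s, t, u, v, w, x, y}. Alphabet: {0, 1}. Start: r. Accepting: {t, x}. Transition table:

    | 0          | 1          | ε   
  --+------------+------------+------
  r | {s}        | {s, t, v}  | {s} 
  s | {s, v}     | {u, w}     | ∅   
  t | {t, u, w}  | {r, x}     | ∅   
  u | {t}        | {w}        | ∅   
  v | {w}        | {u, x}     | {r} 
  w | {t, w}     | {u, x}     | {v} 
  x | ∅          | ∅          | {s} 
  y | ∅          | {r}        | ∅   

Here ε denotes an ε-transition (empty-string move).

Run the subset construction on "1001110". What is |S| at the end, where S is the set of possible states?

Start: ε-closure({r}) = {r, s}.
Read '1': r→{s, t, v}, s→{u, w}; union {s, t, u, v, w}; ε-closure = {r, s, t, u, v, w}.
Read '0': r→{s}, s→{s, v}, t→{t, u, w}, u→{t}, v→{w}, w→{t, w}; union {s, t, u, v, w}; ε-closure = {r, s, t, u, v, w}.
Read '0': r→{s}, s→{s, v}, t→{t, u, w}, u→{t}, v→{w}, w→{t, w}; union {s, t, u, v, w}; ε-closure = {r, s, t, u, v, w}.
Read '1': r→{s, t, v}, s→{u, w}, t→{r, x}, u→{w}, v→{u, x}, w→{u, x}; now {r, s, t, u, v, w, x}.
Read '1': r→{s, t, v}, s→{u, w}, t→{r, x}, u→{w}, v→{u, x}, w→{u, x}, x→∅; now {r, s, t, u, v, w, x}.
Read '1': r→{s, t, v}, s→{u, w}, t→{r, x}, u→{w}, v→{u, x}, w→{u, x}, x→∅; now {r, s, t, u, v, w, x}.
Read '0': r→{s}, s→{s, v}, t→{t, u, w}, u→{t}, v→{w}, w→{t, w}, x→∅; union {s, t, u, v, w}; ε-closure = {r, s, t, u, v, w}.
That set has 6 states.

6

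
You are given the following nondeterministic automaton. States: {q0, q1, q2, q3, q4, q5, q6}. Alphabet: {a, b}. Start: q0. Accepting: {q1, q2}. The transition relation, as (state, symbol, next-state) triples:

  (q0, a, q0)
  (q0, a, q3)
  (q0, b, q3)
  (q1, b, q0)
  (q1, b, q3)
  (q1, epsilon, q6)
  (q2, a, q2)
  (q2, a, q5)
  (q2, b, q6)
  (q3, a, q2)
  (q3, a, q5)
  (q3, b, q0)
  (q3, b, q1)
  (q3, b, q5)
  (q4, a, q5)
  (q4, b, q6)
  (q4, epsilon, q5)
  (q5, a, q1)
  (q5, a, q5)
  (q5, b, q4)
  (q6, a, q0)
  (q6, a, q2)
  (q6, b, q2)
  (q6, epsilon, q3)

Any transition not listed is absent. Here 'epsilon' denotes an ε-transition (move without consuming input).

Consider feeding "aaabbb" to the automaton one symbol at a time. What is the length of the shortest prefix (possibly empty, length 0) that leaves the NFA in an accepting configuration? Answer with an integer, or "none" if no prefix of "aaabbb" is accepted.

2

Start in {q0}.
Read 'a': {q0} → {q0, q3}.
Read 'a': {q0, q3} → {q0, q2, q3, q5}.
None of the earlier sets intersect F, but {q0, q2, q3, q5} does.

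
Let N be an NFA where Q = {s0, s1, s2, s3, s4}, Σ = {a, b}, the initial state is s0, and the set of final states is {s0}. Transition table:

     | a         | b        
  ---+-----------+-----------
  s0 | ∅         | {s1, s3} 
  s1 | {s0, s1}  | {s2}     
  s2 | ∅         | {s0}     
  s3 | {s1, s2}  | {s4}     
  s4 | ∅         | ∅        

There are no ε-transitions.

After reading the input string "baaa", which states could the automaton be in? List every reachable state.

Start in {s0}.
Read 'b': {s0} → {s1, s3}.
Read 'a': {s1, s3} → {s0, s1, s2}.
Read 'a': {s0, s1, s2} → {s0, s1}.
Read 'a': {s0, s1} → {s0, s1}.

{s0, s1}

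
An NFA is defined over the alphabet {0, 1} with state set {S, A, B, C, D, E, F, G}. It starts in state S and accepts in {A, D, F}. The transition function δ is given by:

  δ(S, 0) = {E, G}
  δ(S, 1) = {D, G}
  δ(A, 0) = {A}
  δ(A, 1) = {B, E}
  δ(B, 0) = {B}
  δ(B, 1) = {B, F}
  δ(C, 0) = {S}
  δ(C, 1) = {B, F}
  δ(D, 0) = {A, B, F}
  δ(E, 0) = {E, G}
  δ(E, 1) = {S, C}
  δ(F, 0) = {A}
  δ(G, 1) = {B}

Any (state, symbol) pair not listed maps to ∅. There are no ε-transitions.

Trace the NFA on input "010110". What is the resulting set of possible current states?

Start in {S}.
Read '0': {S} → {E, G}.
Read '1': {E, G} → {S, B, C}.
Read '0': {S, B, C} → {S, B, E, G}.
Read '1': {S, B, E, G} → {S, B, C, D, F, G}.
Read '1': {S, B, C, D, F, G} → {B, D, F, G}.
Read '0': {B, D, F, G} → {A, B, F}.

{A, B, F}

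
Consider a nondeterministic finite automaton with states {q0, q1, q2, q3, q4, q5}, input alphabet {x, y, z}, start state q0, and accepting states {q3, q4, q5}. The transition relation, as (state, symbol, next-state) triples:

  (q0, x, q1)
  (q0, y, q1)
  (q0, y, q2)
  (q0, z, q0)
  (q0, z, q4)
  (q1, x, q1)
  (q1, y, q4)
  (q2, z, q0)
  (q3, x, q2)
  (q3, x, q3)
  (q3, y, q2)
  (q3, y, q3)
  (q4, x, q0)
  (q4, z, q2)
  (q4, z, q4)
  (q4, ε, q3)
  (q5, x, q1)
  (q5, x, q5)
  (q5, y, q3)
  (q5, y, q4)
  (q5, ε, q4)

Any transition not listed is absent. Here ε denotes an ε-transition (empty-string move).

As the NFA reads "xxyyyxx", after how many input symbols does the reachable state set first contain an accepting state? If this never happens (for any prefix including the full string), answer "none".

3

Start in {q0}.
Read 'x': q0→{q1}; now {q1}.
Read 'x': q1→{q1}; now {q1}.
Read 'y': q1→{q4}; union {q4}; ε-closure = {q3, q4}.
None of the earlier sets intersect F, but {q3, q4} does.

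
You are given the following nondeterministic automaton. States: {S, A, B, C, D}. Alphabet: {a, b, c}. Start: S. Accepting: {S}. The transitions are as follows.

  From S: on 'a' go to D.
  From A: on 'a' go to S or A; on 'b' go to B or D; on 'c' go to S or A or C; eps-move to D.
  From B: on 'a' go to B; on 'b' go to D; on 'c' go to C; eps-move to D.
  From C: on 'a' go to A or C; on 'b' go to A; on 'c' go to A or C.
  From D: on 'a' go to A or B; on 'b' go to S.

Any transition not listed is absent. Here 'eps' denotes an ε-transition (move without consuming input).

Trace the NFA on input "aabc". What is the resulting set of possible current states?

Start in {S}.
Read 'a': {S} → {D}.
Read 'a': {D} → {A, B, D}.
Read 'b': {A, B, D} → {S, B, D}.
Read 'c': {S, B, D} → {C}.

{C}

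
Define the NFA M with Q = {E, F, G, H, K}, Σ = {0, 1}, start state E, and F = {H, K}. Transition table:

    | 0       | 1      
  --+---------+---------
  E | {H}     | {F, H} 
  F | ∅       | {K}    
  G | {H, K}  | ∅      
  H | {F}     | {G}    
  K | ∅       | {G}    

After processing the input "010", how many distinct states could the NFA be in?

2

Start in {E}.
Read '0': {E} → {H}.
Read '1': {H} → {G}.
Read '0': {G} → {H, K}.
That set has 2 states.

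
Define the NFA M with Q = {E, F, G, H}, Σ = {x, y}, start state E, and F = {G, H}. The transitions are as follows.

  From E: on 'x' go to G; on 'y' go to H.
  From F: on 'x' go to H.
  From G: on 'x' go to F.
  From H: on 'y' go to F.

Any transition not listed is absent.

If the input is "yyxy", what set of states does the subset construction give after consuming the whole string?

{F}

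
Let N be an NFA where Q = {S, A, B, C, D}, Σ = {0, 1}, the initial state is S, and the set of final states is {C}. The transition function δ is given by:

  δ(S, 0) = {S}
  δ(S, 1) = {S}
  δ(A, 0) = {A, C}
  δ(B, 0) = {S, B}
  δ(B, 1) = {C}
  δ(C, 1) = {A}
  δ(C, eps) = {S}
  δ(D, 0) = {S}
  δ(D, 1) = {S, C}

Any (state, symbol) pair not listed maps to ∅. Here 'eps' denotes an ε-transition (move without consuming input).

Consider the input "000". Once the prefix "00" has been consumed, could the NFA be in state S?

Yes

Start in {S}.
Read '0': {S} → {S}.
Read '0': {S} → {S}.
State S is in {S}.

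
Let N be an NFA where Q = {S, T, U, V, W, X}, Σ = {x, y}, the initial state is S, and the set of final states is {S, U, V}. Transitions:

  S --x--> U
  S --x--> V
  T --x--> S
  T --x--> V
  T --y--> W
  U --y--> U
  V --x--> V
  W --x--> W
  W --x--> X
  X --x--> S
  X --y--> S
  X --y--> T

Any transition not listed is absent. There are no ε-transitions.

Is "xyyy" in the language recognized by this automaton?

Start in {S}.
Read 'x': S→{U, V}; now {U, V}.
Read 'y': U→{U}, V→∅; now {U}.
Read 'y': U→{U}; now {U}.
Read 'y': U→{U}; now {U}.
The final set {U} contains the accepting state U.

Yes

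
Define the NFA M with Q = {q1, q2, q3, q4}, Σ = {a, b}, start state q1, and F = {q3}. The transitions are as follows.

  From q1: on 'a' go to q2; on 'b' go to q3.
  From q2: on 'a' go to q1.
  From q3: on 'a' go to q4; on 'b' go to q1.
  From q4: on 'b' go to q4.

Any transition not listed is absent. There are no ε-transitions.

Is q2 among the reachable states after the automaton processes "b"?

Start in {q1}.
Read 'b': q1→{q3}; now {q3}.
State q2 is not in {q3}.

No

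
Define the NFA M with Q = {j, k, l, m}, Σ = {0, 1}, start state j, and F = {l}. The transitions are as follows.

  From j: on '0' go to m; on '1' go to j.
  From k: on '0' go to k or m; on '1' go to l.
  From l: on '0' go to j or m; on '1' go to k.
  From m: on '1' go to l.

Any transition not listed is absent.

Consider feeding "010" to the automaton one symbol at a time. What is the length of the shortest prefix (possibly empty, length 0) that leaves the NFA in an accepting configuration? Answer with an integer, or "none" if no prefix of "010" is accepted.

Start in {j}.
Read '0': j→{m}; now {m}.
Read '1': m→{l}; now {l}.
None of the earlier sets intersect F, but {l} does.

2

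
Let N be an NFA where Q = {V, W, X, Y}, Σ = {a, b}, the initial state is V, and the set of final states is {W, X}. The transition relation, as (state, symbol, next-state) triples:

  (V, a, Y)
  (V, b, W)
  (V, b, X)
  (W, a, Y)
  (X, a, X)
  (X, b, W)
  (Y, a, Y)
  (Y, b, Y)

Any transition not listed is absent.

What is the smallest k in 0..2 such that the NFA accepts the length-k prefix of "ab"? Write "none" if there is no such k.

none

Start in {V}.
Read 'a': V→{Y}; now {Y}.
Read 'b': Y→{Y}; now {Y}.
No reachable set along the way intersects F.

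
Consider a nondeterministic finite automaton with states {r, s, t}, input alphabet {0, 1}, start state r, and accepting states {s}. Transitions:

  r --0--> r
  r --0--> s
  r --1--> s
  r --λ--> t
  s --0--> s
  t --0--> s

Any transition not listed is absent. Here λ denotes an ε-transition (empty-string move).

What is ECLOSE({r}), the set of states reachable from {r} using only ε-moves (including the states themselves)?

{r, t}

Begin with {r}.
ε-move r → t; add t.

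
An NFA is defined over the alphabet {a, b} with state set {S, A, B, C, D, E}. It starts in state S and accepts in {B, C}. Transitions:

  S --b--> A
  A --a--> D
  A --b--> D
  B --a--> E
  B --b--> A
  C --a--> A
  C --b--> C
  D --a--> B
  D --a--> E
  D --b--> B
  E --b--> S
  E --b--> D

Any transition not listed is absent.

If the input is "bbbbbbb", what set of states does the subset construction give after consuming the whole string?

{A}

Start in {S}.
Read 'b': S→{A}; now {A}.
Read 'b': A→{D}; now {D}.
Read 'b': D→{B}; now {B}.
Read 'b': B→{A}; now {A}.
Read 'b': A→{D}; now {D}.
Read 'b': D→{B}; now {B}.
Read 'b': B→{A}; now {A}.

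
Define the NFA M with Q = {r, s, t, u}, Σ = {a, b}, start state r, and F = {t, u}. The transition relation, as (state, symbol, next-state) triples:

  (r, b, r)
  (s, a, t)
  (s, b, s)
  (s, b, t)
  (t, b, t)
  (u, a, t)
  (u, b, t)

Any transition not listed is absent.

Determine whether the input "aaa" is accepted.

No

Start in {r}.
Read 'a': {r} → ∅.
The set is empty and remains empty for the remaining 2 symbols.
The final set ∅ contains no accepting state.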